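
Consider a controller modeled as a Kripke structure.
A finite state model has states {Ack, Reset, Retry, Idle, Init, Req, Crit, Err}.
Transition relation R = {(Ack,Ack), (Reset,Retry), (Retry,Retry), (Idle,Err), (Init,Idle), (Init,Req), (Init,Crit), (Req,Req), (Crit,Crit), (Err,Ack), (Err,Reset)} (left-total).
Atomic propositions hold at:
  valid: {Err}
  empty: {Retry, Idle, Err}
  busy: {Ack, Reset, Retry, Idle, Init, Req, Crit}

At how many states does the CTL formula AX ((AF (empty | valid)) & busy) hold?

2

Sat(empty | valid) = {Retry, Idle, Err}
AF (empty | valid): least fixpoint, start Z0 = {Retry, Idle, Err}, add states with every successor in Z. Z1 = {Reset, Retry, Idle, Err}; fixed.
Sat(AF (empty | valid)) = {Reset, Retry, Idle, Err}
Sat((AF (empty | valid)) & busy) = {Reset, Retry, Idle}
Sat(AX ((AF (empty | valid)) & busy)) = {s : every successor in {Reset, Retry, Idle}} = {Reset, Retry}
|Sat(AX ((AF (empty | valid)) & busy))| = |{Reset, Retry}| = 2.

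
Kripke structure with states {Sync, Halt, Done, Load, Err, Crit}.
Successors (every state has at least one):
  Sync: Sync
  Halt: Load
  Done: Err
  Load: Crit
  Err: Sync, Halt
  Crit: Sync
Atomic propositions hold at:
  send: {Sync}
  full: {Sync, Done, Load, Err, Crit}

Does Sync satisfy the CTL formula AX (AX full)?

Yes

Sat(AX full) = {s : every successor in {Sync, Done, Load, Err, Crit}} = {Sync, Halt, Done, Load, Crit}
Sat(AX (AX full)) = {s : every successor in {Sync, Halt, Done, Load, Crit}} = {Sync, Halt, Load, Err, Crit}
Sync ∈ Sat(AX (AX full)) = {Sync, Halt, Load, Err, Crit}, so the formula holds at Sync.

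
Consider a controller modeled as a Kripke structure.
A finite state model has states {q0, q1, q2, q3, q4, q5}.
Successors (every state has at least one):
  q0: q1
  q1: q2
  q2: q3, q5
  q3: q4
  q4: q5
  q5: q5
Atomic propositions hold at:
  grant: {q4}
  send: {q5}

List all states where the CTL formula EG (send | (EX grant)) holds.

{q5}

Sat(EX grant) = {s : some successor in {q4}} = {q3}
Sat(send | (EX grant)) = {q3, q5}
EG (send | (EX grant)): greatest fixpoint, start Z0 = {q3, q5}, keep only states in Sat with some successor in Z. Z1 = {q5}; fixed.
Sat(EG (send | (EX grant))) = {q5}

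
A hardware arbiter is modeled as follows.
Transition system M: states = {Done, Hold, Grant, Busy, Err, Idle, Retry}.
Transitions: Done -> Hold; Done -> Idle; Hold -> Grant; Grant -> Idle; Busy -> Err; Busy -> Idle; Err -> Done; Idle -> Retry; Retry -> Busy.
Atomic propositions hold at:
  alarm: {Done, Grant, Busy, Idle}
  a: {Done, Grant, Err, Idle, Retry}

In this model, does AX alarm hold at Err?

Sat(AX alarm) = {s : every successor in {Done, Grant, Busy, Idle}} = {Hold, Grant, Err, Retry}
Err ∈ Sat(AX alarm) = {Hold, Grant, Err, Retry}, so the formula holds at Err.

Yes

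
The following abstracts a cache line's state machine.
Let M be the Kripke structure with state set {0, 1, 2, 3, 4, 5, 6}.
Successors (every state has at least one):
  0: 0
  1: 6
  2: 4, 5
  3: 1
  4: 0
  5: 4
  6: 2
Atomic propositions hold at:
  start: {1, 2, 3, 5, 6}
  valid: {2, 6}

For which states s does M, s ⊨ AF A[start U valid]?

{1, 2, 3, 6}

A[start U valid]: least fixpoint, start Z0 = Sat(valid) = {2, 6}, add states in Sat(start) with every successor in Z. Z1 = {1, 2, 6}; Z2 = {1, 2, 3, 6}; fixed.
Sat(A[start U valid]) = {1, 2, 3, 6}
AF A[start U valid]: least fixpoint, start Z0 = {1, 2, 3, 6}, add states with every successor in Z. Already a fixed point.
Sat(AF A[start U valid]) = {1, 2, 3, 6}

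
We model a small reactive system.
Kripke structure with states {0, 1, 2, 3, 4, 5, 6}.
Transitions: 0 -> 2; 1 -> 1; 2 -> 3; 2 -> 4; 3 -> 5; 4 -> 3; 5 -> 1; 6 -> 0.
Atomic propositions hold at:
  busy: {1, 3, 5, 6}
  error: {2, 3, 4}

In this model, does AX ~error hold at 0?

No

Sat(~error) = {0, 1, 5, 6}
Sat(AX ~error) = {s : every successor in {0, 1, 5, 6}} = {1, 3, 5, 6}
0 ∉ Sat(AX ~error) = {1, 3, 5, 6}, so the formula does not hold at 0.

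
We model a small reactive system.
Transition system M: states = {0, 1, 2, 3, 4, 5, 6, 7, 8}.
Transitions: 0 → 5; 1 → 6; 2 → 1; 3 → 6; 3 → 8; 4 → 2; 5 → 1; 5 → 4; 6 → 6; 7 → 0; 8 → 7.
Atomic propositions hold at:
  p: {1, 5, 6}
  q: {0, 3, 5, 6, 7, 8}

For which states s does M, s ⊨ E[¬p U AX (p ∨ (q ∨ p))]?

Sat(¬p) = {0, 2, 3, 4, 7, 8}
Sat(q ∨ p) = {0, 1, 3, 5, 6, 7, 8}
Sat(p ∨ (q ∨ p)) = {0, 1, 3, 5, 6, 7, 8}
Sat(AX (p ∨ (q ∨ p))) = {s : every successor in {0, 1, 3, 5, 6, 7, 8}} = {0, 1, 2, 3, 6, 7, 8}
E[¬p U AX (p ∨ (q ∨ p))]: least fixpoint, start Z0 = Sat(AX (p ∨ (q ∨ p))) = {0, 1, 2, 3, 6, 7, 8}, add states in Sat(¬p) with some successor in Z. Z1 = {0, 1, 2, 3, 4, 6, 7, 8}; fixed.
Sat(E[¬p U AX (p ∨ (q ∨ p))]) = {0, 1, 2, 3, 4, 6, 7, 8}

{0, 1, 2, 3, 4, 6, 7, 8}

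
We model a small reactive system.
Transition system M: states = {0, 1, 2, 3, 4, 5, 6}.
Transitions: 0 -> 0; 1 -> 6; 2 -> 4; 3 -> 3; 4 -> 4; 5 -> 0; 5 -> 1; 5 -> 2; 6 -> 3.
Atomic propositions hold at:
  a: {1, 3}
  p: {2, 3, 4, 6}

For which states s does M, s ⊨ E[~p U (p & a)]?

{3}

Sat(~p) = {0, 1, 5}
Sat(p & a) = {3}
E[~p U (p & a)]: least fixpoint, start Z0 = Sat((p & a)) = {3}, add states in Sat(~p) with some successor in Z. Already a fixed point.
Sat(E[~p U (p & a)]) = {3}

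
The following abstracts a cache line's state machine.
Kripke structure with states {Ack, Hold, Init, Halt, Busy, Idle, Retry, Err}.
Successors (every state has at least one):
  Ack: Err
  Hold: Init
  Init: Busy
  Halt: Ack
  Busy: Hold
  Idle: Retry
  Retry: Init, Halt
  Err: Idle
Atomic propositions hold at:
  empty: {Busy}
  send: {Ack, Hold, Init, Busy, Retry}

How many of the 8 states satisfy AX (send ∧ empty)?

Sat(send ∧ empty) = {Busy}
Sat(AX (send ∧ empty)) = {s : every successor in {Busy}} = {Init}
|Sat(AX (send ∧ empty))| = |{Init}| = 1.

1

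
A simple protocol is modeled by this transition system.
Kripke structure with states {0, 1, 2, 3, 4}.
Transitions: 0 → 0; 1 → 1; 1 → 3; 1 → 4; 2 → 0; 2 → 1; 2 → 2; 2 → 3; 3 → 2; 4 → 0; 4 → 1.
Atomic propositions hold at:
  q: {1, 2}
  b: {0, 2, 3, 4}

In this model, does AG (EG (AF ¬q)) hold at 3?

No

Sat(¬q) = {0, 3, 4}
AF ¬q: least fixpoint, start Z0 = {0, 3, 4}, add states with every successor in Z. Already a fixed point.
Sat(AF ¬q) = {0, 3, 4}
EG (AF ¬q): greatest fixpoint, start Z0 = {0, 3, 4}, keep only states in Sat with some successor in Z. Z1 = {0, 4}; fixed.
Sat(EG (AF ¬q)) = {0, 4}
AG (EG (AF ¬q)): greatest fixpoint, start Z0 = {0, 4}, keep only states in Sat with every successor in Z. Z1 = {0}; fixed.
Sat(AG (EG (AF ¬q))) = {0}
3 ∉ Sat(AG (EG (AF ¬q))) = {0}, so the formula does not hold at 3.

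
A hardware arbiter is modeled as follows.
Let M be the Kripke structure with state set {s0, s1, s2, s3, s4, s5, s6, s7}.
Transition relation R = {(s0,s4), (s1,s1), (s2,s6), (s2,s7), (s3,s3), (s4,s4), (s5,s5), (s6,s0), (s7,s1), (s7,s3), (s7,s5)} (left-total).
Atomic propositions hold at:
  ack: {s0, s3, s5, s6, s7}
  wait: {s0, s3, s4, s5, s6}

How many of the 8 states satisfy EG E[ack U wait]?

E[ack U wait]: least fixpoint, start Z0 = Sat(wait) = {s0, s3, s4, s5, s6}, add states in Sat(ack) with some successor in Z. Z1 = {s0, s3, s4, s5, s6, s7}; fixed.
Sat(E[ack U wait]) = {s0, s3, s4, s5, s6, s7}
EG E[ack U wait]: greatest fixpoint, start Z0 = {s0, s3, s4, s5, s6, s7}, keep only states in Sat with some successor in Z. Already a fixed point.
Sat(EG E[ack U wait]) = {s0, s3, s4, s5, s6, s7}
|Sat(EG E[ack U wait])| = |{s0, s3, s4, s5, s6, s7}| = 6.

6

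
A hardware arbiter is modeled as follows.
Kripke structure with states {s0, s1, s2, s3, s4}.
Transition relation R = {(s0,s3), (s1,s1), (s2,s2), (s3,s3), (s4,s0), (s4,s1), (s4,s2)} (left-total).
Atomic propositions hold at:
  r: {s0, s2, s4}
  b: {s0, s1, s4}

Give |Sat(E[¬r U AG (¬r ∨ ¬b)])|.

3

Sat(¬r) = {s1, s3}
Sat(¬b) = {s2, s3}
Sat(¬r ∨ ¬b) = {s1, s2, s3}
AG (¬r ∨ ¬b): greatest fixpoint, start Z0 = {s1, s2, s3}, keep only states in Sat with every successor in Z. Already a fixed point.
Sat(AG (¬r ∨ ¬b)) = {s1, s2, s3}
E[¬r U AG (¬r ∨ ¬b)]: least fixpoint, start Z0 = Sat(AG (¬r ∨ ¬b)) = {s1, s2, s3}, add states in Sat(¬r) with some successor in Z. Already a fixed point.
Sat(E[¬r U AG (¬r ∨ ¬b)]) = {s1, s2, s3}
|Sat(E[¬r U AG (¬r ∨ ¬b)])| = |{s1, s2, s3}| = 3.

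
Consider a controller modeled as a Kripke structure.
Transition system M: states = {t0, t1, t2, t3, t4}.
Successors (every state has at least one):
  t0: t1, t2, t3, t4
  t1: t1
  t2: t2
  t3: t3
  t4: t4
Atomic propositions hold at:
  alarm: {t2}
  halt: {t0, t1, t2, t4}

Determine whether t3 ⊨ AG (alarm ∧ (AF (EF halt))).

No

EF halt: least fixpoint, start Z0 = {t0, t1, t2, t4}, add states with some successor in Z. Already a fixed point.
Sat(EF halt) = {t0, t1, t2, t4}
AF (EF halt): least fixpoint, start Z0 = {t0, t1, t2, t4}, add states with every successor in Z. Already a fixed point.
Sat(AF (EF halt)) = {t0, t1, t2, t4}
Sat(alarm ∧ (AF (EF halt))) = {t2}
AG (alarm ∧ (AF (EF halt))): greatest fixpoint, start Z0 = {t2}, keep only states in Sat with every successor in Z. Already a fixed point.
Sat(AG (alarm ∧ (AF (EF halt)))) = {t2}
t3 ∉ Sat(AG (alarm ∧ (AF (EF halt)))) = {t2}, so the formula does not hold at t3.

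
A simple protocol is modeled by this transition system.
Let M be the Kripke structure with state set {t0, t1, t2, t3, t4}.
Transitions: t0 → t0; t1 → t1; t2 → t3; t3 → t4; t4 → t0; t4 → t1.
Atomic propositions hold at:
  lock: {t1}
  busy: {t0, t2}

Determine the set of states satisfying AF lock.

{t1}

AF lock: least fixpoint, start Z0 = {t1}, add states with every successor in Z. Already a fixed point.
Sat(AF lock) = {t1}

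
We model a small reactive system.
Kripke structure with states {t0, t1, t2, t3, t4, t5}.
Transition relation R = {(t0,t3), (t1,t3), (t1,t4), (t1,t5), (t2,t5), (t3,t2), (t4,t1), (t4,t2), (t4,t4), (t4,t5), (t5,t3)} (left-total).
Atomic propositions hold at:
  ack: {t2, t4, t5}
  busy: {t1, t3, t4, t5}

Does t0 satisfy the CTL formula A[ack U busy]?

A[ack U busy]: least fixpoint, start Z0 = Sat(busy) = {t1, t3, t4, t5}, add states in Sat(ack) with every successor in Z. Z1 = {t1, t2, t3, t4, t5}; fixed.
Sat(A[ack U busy]) = {t1, t2, t3, t4, t5}
t0 ∉ Sat(A[ack U busy]) = {t1, t2, t3, t4, t5}, so the formula does not hold at t0.

No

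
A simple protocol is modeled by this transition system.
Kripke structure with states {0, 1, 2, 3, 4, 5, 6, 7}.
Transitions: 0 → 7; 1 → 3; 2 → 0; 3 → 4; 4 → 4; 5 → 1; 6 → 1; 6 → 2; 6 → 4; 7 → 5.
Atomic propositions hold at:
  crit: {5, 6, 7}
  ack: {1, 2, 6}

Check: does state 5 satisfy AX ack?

Sat(AX ack) = {s : every successor in {1, 2, 6}} = {5}
5 ∈ Sat(AX ack) = {5}, so the formula holds at 5.

Yes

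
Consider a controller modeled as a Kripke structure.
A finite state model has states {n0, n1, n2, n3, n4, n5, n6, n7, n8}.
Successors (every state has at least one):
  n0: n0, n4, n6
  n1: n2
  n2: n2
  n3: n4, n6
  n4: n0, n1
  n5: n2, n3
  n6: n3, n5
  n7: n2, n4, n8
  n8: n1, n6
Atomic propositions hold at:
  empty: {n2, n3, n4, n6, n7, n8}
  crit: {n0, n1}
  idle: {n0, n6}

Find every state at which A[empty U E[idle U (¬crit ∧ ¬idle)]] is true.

{n0, n2, n3, n4, n5, n6, n7, n8}

Sat(¬crit) = {n2, n3, n4, n5, n6, n7, n8}
Sat(¬idle) = {n1, n2, n3, n4, n5, n7, n8}
Sat(¬crit ∧ ¬idle) = {n2, n3, n4, n5, n7, n8}
E[idle U (¬crit ∧ ¬idle)]: least fixpoint, start Z0 = Sat((¬crit ∧ ¬idle)) = {n2, n3, n4, n5, n7, n8}, add states in Sat(idle) with some successor in Z. Z1 = {n0, n2, n3, n4, n5, n6, n7, n8}; fixed.
Sat(E[idle U (¬crit ∧ ¬idle)]) = {n0, n2, n3, n4, n5, n6, n7, n8}
A[empty U E[idle U (¬crit ∧ ¬idle)]]: least fixpoint, start Z0 = Sat(E[idle U (¬crit ∧ ¬idle)]) = {n0, n2, n3, n4, n5, n6, n7, n8}, add states in Sat(empty) with every successor in Z. Already a fixed point.
Sat(A[empty U E[idle U (¬crit ∧ ¬idle)]]) = {n0, n2, n3, n4, n5, n6, n7, n8}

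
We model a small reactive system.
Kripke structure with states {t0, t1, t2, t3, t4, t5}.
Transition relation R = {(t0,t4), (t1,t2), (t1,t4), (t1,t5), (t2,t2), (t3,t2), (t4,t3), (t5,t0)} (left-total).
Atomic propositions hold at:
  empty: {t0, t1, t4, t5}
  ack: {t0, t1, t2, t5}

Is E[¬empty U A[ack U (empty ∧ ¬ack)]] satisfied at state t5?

Sat(¬empty) = {t2, t3}
Sat(¬ack) = {t3, t4}
Sat(empty ∧ ¬ack) = {t4}
A[ack U (empty ∧ ¬ack)]: least fixpoint, start Z0 = Sat((empty ∧ ¬ack)) = {t4}, add states in Sat(ack) with every successor in Z. Z1 = {t0, t4}; Z2 = {t0, t4, t5}; fixed.
Sat(A[ack U (empty ∧ ¬ack)]) = {t0, t4, t5}
E[¬empty U A[ack U (empty ∧ ¬ack)]]: least fixpoint, start Z0 = Sat(A[ack U (empty ∧ ¬ack)]) = {t0, t4, t5}, add states in Sat(¬empty) with some successor in Z. Already a fixed point.
Sat(E[¬empty U A[ack U (empty ∧ ¬ack)]]) = {t0, t4, t5}
t5 ∈ Sat(E[¬empty U A[ack U (empty ∧ ¬ack)]]) = {t0, t4, t5}, so the formula holds at t5.

Yes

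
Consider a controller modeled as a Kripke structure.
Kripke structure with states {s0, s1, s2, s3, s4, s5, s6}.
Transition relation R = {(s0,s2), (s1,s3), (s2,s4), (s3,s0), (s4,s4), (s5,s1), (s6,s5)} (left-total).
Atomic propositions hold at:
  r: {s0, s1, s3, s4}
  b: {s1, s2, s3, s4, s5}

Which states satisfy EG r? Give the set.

EG r: greatest fixpoint, start Z0 = {s0, s1, s3, s4}, keep only states in Sat with some successor in Z. Z1 = {s1, s3, s4}; Z2 = {s1, s4}; Z3 = {s4}; fixed.
Sat(EG r) = {s4}

{s4}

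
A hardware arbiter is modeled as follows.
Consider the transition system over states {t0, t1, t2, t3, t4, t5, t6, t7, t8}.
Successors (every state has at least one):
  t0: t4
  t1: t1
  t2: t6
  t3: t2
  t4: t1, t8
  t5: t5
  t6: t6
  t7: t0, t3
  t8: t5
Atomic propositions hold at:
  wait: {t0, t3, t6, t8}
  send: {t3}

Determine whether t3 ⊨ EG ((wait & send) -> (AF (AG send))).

No

Sat(wait & send) = {t3}
AG send: greatest fixpoint, start Z0 = {t3}, keep only states in Sat with every successor in Z. Z1 = ∅; fixed.
Sat(AG send) = ∅
AF (AG send): least fixpoint, start Z0 = ∅, add states with every successor in Z. Already a fixed point.
Sat(AF (AG send)) = ∅
Sat((wait & send) -> (AF (AG send))) = {t0, t1, t2, t4, t5, t6, t7, t8}
EG ((wait & send) -> (AF (AG send))): greatest fixpoint, start Z0 = {t0, t1, t2, t4, t5, t6, t7, t8}, keep only states in Sat with some successor in Z. Already a fixed point.
Sat(EG ((wait & send) -> (AF (AG send)))) = {t0, t1, t2, t4, t5, t6, t7, t8}
t3 ∉ Sat(EG ((wait & send) -> (AF (AG send)))) = {t0, t1, t2, t4, t5, t6, t7, t8}, so the formula does not hold at t3.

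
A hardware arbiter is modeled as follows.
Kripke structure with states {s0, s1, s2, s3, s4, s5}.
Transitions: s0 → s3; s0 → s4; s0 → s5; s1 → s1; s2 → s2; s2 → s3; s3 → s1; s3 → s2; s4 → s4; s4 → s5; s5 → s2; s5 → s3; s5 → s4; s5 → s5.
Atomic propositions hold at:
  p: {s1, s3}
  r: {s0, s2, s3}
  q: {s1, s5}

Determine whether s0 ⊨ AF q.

No

AF q: least fixpoint, start Z0 = {s1, s5}, add states with every successor in Z. Already a fixed point.
Sat(AF q) = {s1, s5}
s0 ∉ Sat(AF q) = {s1, s5}, so the formula does not hold at s0.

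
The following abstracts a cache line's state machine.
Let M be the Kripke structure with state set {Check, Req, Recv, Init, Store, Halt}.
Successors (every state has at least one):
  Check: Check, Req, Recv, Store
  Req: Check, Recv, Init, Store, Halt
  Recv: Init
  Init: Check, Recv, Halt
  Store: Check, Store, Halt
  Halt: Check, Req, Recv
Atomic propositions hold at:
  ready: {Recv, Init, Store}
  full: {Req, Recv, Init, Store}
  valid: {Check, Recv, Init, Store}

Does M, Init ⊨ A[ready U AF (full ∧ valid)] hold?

Yes

Sat(full ∧ valid) = {Recv, Init, Store}
AF (full ∧ valid): least fixpoint, start Z0 = {Recv, Init, Store}, add states with every successor in Z. Already a fixed point.
Sat(AF (full ∧ valid)) = {Recv, Init, Store}
A[ready U AF (full ∧ valid)]: least fixpoint, start Z0 = Sat(AF (full ∧ valid)) = {Recv, Init, Store}, add states in Sat(ready) with every successor in Z. Already a fixed point.
Sat(A[ready U AF (full ∧ valid)]) = {Recv, Init, Store}
Init ∈ Sat(A[ready U AF (full ∧ valid)]) = {Recv, Init, Store}, so the formula holds at Init.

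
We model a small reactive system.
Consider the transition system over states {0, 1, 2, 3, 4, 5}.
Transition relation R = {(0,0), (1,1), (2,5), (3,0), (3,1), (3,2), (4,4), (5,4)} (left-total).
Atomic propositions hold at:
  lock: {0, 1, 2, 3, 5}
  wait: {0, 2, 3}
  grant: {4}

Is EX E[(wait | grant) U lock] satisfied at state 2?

Yes

Sat(wait | grant) = {0, 2, 3, 4}
E[(wait | grant) U lock]: least fixpoint, start Z0 = Sat(lock) = {0, 1, 2, 3, 5}, add states in Sat(wait | grant) with some successor in Z. Already a fixed point.
Sat(E[(wait | grant) U lock]) = {0, 1, 2, 3, 5}
Sat(EX E[(wait | grant) U lock]) = {s : some successor in {0, 1, 2, 3, 5}} = {0, 1, 2, 3}
2 ∈ Sat(EX E[(wait | grant) U lock]) = {0, 1, 2, 3}, so the formula holds at 2.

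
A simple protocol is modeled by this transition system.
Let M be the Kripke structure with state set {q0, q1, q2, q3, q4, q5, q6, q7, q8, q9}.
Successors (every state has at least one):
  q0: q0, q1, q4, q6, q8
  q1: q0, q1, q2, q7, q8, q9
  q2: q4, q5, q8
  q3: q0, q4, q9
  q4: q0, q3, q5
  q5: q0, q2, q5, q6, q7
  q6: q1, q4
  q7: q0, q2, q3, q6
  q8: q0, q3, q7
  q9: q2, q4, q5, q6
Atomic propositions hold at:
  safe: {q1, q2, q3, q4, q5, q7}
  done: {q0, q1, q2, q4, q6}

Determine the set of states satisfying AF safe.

AF safe: least fixpoint, start Z0 = {q1, q2, q3, q4, q5, q7}, add states with every successor in Z. Z1 = {q1, q2, q3, q4, q5, q6, q7}; Z2 = {q1, q2, q3, q4, q5, q6, q7, q9}; fixed.
Sat(AF safe) = {q1, q2, q3, q4, q5, q6, q7, q9}

{q1, q2, q3, q4, q5, q6, q7, q9}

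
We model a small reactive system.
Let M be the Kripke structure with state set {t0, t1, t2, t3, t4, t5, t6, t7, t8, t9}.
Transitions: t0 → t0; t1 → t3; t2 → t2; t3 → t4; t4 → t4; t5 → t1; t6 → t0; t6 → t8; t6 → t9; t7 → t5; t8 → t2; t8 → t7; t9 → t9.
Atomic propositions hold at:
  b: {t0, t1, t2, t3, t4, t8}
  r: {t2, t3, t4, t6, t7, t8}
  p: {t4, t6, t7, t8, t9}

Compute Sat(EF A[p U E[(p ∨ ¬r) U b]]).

{t0, t1, t2, t3, t4, t5, t6, t7, t8}

Sat(¬r) = {t0, t1, t5, t9}
Sat(p ∨ ¬r) = {t0, t1, t4, t5, t6, t7, t8, t9}
E[(p ∨ ¬r) U b]: least fixpoint, start Z0 = Sat(b) = {t0, t1, t2, t3, t4, t8}, add states in Sat(p ∨ ¬r) with some successor in Z. Z1 = {t0, t1, t2, t3, t4, t5, t6, t8}; Z2 = {t0, t1, t2, t3, t4, t5, t6, t7, t8}; fixed.
Sat(E[(p ∨ ¬r) U b]) = {t0, t1, t2, t3, t4, t5, t6, t7, t8}
A[p U E[(p ∨ ¬r) U b]]: least fixpoint, start Z0 = Sat(E[(p ∨ ¬r) U b]) = {t0, t1, t2, t3, t4, t5, t6, t7, t8}, add states in Sat(p) with every successor in Z. Already a fixed point.
Sat(A[p U E[(p ∨ ¬r) U b]]) = {t0, t1, t2, t3, t4, t5, t6, t7, t8}
EF A[p U E[(p ∨ ¬r) U b]]: least fixpoint, start Z0 = {t0, t1, t2, t3, t4, t5, t6, t7, t8}, add states with some successor in Z. Already a fixed point.
Sat(EF A[p U E[(p ∨ ¬r) U b]]) = {t0, t1, t2, t3, t4, t5, t6, t7, t8}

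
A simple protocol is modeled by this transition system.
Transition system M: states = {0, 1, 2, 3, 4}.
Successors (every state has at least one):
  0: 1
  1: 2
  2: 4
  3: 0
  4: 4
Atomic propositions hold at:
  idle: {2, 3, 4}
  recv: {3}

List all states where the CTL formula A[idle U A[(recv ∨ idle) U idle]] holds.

Sat(recv ∨ idle) = {2, 3, 4}
A[(recv ∨ idle) U idle]: least fixpoint, start Z0 = Sat(idle) = {2, 3, 4}, add states in Sat(recv ∨ idle) with every successor in Z. Already a fixed point.
Sat(A[(recv ∨ idle) U idle]) = {2, 3, 4}
A[idle U A[(recv ∨ idle) U idle]]: least fixpoint, start Z0 = Sat(A[(recv ∨ idle) U idle]) = {2, 3, 4}, add states in Sat(idle) with every successor in Z. Already a fixed point.
Sat(A[idle U A[(recv ∨ idle) U idle]]) = {2, 3, 4}

{2, 3, 4}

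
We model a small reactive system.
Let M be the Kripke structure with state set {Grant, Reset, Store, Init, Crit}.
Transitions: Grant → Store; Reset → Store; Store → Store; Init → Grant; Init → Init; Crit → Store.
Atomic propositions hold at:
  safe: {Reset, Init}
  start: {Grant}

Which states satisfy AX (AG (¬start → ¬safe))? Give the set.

Sat(¬start) = {Reset, Store, Init, Crit}
Sat(¬safe) = {Grant, Store, Crit}
Sat(¬start → ¬safe) = {Grant, Store, Crit}
AG (¬start → ¬safe): greatest fixpoint, start Z0 = {Grant, Store, Crit}, keep only states in Sat with every successor in Z. Already a fixed point.
Sat(AG (¬start → ¬safe)) = {Grant, Store, Crit}
Sat(AX (AG (¬start → ¬safe))) = {s : every successor in {Grant, Store, Crit}} = {Grant, Reset, Store, Crit}

{Grant, Reset, Store, Crit}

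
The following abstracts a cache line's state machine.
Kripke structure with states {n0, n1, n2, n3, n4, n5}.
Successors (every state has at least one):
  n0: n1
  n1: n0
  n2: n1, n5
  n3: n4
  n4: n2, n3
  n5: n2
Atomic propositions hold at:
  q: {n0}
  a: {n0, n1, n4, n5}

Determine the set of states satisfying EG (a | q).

{n0, n1}

Sat(a | q) = {n0, n1, n4, n5}
EG (a | q): greatest fixpoint, start Z0 = {n0, n1, n4, n5}, keep only states in Sat with some successor in Z. Z1 = {n0, n1}; fixed.
Sat(EG (a | q)) = {n0, n1}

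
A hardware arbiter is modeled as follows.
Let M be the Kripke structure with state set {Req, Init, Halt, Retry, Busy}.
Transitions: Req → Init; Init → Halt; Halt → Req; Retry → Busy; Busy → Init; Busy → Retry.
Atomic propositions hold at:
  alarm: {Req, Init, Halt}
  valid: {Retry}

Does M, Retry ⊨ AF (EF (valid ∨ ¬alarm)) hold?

Yes

Sat(¬alarm) = {Retry, Busy}
Sat(valid ∨ ¬alarm) = {Retry, Busy}
EF (valid ∨ ¬alarm): least fixpoint, start Z0 = {Retry, Busy}, add states with some successor in Z. Already a fixed point.
Sat(EF (valid ∨ ¬alarm)) = {Retry, Busy}
AF (EF (valid ∨ ¬alarm)): least fixpoint, start Z0 = {Retry, Busy}, add states with every successor in Z. Already a fixed point.
Sat(AF (EF (valid ∨ ¬alarm))) = {Retry, Busy}
Retry ∈ Sat(AF (EF (valid ∨ ¬alarm))) = {Retry, Busy}, so the formula holds at Retry.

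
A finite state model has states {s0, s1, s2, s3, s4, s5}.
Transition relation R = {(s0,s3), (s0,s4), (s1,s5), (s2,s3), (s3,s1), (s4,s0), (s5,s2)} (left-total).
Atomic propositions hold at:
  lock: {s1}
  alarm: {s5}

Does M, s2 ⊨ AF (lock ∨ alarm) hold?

Sat(lock ∨ alarm) = {s1, s5}
AF (lock ∨ alarm): least fixpoint, start Z0 = {s1, s5}, add states with every successor in Z. Z1 = {s1, s3, s5}; Z2 = {s1, s2, s3, s5}; fixed.
Sat(AF (lock ∨ alarm)) = {s1, s2, s3, s5}
s2 ∈ Sat(AF (lock ∨ alarm)) = {s1, s2, s3, s5}, so the formula holds at s2.

Yes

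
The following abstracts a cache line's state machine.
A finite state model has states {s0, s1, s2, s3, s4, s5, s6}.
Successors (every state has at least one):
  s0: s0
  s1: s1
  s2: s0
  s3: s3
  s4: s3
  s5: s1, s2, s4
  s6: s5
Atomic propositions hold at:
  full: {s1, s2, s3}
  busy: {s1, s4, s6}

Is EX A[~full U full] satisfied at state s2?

Sat(~full) = {s0, s4, s5, s6}
A[~full U full]: least fixpoint, start Z0 = Sat(full) = {s1, s2, s3}, add states in Sat(~full) with every successor in Z. Z1 = {s1, s2, s3, s4}; Z2 = {s1, s2, s3, s4, s5}; Z3 = {s1, s2, s3, s4, s5, s6}; fixed.
Sat(A[~full U full]) = {s1, s2, s3, s4, s5, s6}
Sat(EX A[~full U full]) = {s : some successor in {s1, s2, s3, s4, s5, s6}} = {s1, s3, s4, s5, s6}
s2 ∉ Sat(EX A[~full U full]) = {s1, s3, s4, s5, s6}, so the formula does not hold at s2.

No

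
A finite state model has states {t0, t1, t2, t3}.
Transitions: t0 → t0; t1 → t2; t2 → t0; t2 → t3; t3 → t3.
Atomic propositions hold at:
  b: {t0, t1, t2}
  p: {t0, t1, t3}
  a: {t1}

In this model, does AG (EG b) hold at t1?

EG b: greatest fixpoint, start Z0 = {t0, t1, t2}, keep only states in Sat with some successor in Z. Already a fixed point.
Sat(EG b) = {t0, t1, t2}
AG (EG b): greatest fixpoint, start Z0 = {t0, t1, t2}, keep only states in Sat with every successor in Z. Z1 = {t0, t1}; Z2 = {t0}; fixed.
Sat(AG (EG b)) = {t0}
t1 ∉ Sat(AG (EG b)) = {t0}, so the formula does not hold at t1.

No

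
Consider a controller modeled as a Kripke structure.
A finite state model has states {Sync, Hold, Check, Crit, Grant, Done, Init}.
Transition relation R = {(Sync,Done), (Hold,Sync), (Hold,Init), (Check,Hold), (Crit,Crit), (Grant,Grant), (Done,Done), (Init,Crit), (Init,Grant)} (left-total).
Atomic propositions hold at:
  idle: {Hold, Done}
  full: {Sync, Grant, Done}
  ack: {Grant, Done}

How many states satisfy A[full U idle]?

A[full U idle]: least fixpoint, start Z0 = Sat(idle) = {Hold, Done}, add states in Sat(full) with every successor in Z. Z1 = {Sync, Hold, Done}; fixed.
Sat(A[full U idle]) = {Sync, Hold, Done}
|Sat(A[full U idle])| = |{Sync, Hold, Done}| = 3.

3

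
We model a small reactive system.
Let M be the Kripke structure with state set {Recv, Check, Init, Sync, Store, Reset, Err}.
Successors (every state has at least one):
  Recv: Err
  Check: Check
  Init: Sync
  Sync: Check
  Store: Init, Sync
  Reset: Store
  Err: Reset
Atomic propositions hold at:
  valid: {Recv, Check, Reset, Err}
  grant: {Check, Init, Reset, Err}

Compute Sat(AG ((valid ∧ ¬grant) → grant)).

Sat(¬grant) = {Recv, Sync, Store}
Sat(valid ∧ ¬grant) = {Recv}
Sat((valid ∧ ¬grant) → grant) = {Check, Init, Sync, Store, Reset, Err}
AG ((valid ∧ ¬grant) → grant): greatest fixpoint, start Z0 = {Check, Init, Sync, Store, Reset, Err}, keep only states in Sat with every successor in Z. Already a fixed point.
Sat(AG ((valid ∧ ¬grant) → grant)) = {Check, Init, Sync, Store, Reset, Err}

{Check, Init, Sync, Store, Reset, Err}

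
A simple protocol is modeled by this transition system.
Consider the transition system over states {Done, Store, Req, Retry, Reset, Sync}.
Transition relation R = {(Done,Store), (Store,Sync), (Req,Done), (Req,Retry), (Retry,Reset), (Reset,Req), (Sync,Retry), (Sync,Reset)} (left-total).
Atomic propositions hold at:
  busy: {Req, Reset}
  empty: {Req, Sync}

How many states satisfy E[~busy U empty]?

4

Sat(~busy) = {Done, Store, Retry, Sync}
E[~busy U empty]: least fixpoint, start Z0 = Sat(empty) = {Req, Sync}, add states in Sat(~busy) with some successor in Z. Z1 = {Store, Req, Sync}; Z2 = {Done, Store, Req, Sync}; fixed.
Sat(E[~busy U empty]) = {Done, Store, Req, Sync}
|Sat(E[~busy U empty])| = |{Done, Store, Req, Sync}| = 4.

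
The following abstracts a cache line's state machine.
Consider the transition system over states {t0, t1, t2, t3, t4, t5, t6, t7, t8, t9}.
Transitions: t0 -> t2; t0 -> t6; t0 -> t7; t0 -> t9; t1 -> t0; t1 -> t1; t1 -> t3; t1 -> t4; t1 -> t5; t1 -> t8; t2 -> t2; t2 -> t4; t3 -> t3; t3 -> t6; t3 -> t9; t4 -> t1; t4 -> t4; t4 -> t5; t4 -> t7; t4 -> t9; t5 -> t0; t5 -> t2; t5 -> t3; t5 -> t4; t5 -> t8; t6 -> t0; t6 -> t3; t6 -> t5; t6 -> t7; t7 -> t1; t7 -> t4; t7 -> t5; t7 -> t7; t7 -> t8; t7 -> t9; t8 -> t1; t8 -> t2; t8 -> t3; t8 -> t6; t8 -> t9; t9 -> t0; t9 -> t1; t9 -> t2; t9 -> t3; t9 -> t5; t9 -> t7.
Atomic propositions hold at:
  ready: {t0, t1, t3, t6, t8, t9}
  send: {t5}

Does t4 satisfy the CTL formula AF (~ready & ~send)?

Yes

Sat(~ready) = {t2, t4, t5, t7}
Sat(~send) = {t0, t1, t2, t3, t4, t6, t7, t8, t9}
Sat(~ready & ~send) = {t2, t4, t7}
AF (~ready & ~send): least fixpoint, start Z0 = {t2, t4, t7}, add states with every successor in Z. Already a fixed point.
Sat(AF (~ready & ~send)) = {t2, t4, t7}
t4 ∈ Sat(AF (~ready & ~send)) = {t2, t4, t7}, so the formula holds at t4.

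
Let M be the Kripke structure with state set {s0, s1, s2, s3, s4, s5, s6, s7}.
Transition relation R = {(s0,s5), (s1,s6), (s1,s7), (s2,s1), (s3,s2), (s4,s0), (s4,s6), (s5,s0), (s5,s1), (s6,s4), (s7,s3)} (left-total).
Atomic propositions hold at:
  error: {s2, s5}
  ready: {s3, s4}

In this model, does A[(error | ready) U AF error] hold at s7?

Yes

Sat(error | ready) = {s2, s3, s4, s5}
AF error: least fixpoint, start Z0 = {s2, s5}, add states with every successor in Z. Z1 = {s0, s2, s3, s5}; Z2 = {s0, s2, s3, s5, s7}; fixed.
Sat(AF error) = {s0, s2, s3, s5, s7}
A[(error | ready) U AF error]: least fixpoint, start Z0 = Sat(AF error) = {s0, s2, s3, s5, s7}, add states in Sat(error | ready) with every successor in Z. Already a fixed point.
Sat(A[(error | ready) U AF error]) = {s0, s2, s3, s5, s7}
s7 ∈ Sat(A[(error | ready) U AF error]) = {s0, s2, s3, s5, s7}, so the formula holds at s7.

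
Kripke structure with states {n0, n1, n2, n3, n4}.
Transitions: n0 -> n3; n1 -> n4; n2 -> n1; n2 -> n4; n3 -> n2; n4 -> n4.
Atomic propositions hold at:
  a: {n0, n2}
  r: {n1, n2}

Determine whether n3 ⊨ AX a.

Yes

Sat(AX a) = {s : every successor in {n0, n2}} = {n3}
n3 ∈ Sat(AX a) = {n3}, so the formula holds at n3.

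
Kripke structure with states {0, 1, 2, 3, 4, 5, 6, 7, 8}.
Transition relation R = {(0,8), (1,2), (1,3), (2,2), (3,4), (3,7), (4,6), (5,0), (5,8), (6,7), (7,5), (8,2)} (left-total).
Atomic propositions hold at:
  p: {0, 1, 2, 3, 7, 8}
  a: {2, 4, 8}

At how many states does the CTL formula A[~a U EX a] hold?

Sat(~a) = {0, 1, 3, 5, 6, 7}
Sat(EX a) = {s : some successor in {2, 4, 8}} = {0, 1, 2, 3, 5, 8}
A[~a U EX a]: least fixpoint, start Z0 = Sat(EX a) = {0, 1, 2, 3, 5, 8}, add states in Sat(~a) with every successor in Z. Z1 = {0, 1, 2, 3, 5, 7, 8}; Z2 = {0, 1, 2, 3, 5, 6, 7, 8}; fixed.
Sat(A[~a U EX a]) = {0, 1, 2, 3, 5, 6, 7, 8}
|Sat(A[~a U EX a])| = |{0, 1, 2, 3, 5, 6, 7, 8}| = 8.

8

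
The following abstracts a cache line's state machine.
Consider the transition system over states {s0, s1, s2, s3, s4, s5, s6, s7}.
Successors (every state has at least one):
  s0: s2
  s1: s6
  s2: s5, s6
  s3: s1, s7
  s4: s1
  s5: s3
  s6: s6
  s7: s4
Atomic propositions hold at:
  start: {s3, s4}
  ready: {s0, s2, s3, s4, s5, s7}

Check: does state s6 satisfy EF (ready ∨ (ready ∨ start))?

Sat(ready ∨ start) = {s0, s2, s3, s4, s5, s7}
Sat(ready ∨ (ready ∨ start)) = {s0, s2, s3, s4, s5, s7}
EF (ready ∨ (ready ∨ start)): least fixpoint, start Z0 = {s0, s2, s3, s4, s5, s7}, add states with some successor in Z. Already a fixed point.
Sat(EF (ready ∨ (ready ∨ start))) = {s0, s2, s3, s4, s5, s7}
s6 ∉ Sat(EF (ready ∨ (ready ∨ start))) = {s0, s2, s3, s4, s5, s7}, so the formula does not hold at s6.

No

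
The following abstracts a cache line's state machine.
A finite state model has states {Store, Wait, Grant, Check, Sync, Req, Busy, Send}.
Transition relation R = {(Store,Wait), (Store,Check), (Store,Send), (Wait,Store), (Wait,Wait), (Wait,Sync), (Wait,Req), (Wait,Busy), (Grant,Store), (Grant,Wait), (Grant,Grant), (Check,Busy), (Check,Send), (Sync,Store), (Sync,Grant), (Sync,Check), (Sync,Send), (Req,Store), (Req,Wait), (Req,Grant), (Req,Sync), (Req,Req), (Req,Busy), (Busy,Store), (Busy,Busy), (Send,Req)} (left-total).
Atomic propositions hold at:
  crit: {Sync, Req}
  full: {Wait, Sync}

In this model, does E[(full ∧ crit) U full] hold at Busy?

Sat(full ∧ crit) = {Sync}
E[(full ∧ crit) U full]: least fixpoint, start Z0 = Sat(full) = {Wait, Sync}, add states in Sat(full ∧ crit) with some successor in Z. Already a fixed point.
Sat(E[(full ∧ crit) U full]) = {Wait, Sync}
Busy ∉ Sat(E[(full ∧ crit) U full]) = {Wait, Sync}, so the formula does not hold at Busy.

No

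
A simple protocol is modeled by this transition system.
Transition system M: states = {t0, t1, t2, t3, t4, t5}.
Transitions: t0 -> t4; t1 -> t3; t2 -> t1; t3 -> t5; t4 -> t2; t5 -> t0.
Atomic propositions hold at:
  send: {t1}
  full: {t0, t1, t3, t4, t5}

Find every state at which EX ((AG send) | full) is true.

{t0, t1, t2, t3, t5}

AG send: greatest fixpoint, start Z0 = {t1}, keep only states in Sat with every successor in Z. Z1 = ∅; fixed.
Sat(AG send) = ∅
Sat((AG send) | full) = {t0, t1, t3, t4, t5}
Sat(EX ((AG send) | full)) = {s : some successor in {t0, t1, t3, t4, t5}} = {t0, t1, t2, t3, t5}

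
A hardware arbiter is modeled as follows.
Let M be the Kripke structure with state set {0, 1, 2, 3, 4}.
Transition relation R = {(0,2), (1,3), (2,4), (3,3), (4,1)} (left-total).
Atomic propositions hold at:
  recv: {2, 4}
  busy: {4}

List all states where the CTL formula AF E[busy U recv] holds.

{0, 2, 4}

E[busy U recv]: least fixpoint, start Z0 = Sat(recv) = {2, 4}, add states in Sat(busy) with some successor in Z. Already a fixed point.
Sat(E[busy U recv]) = {2, 4}
AF E[busy U recv]: least fixpoint, start Z0 = {2, 4}, add states with every successor in Z. Z1 = {0, 2, 4}; fixed.
Sat(AF E[busy U recv]) = {0, 2, 4}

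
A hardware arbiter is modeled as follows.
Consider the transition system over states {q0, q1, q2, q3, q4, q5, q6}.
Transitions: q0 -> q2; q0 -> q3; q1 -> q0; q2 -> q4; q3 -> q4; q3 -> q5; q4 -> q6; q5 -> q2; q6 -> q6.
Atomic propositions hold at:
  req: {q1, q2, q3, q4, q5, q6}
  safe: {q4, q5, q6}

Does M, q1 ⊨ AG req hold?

AG req: greatest fixpoint, start Z0 = {q1, q2, q3, q4, q5, q6}, keep only states in Sat with every successor in Z. Z1 = {q2, q3, q4, q5, q6}; fixed.
Sat(AG req) = {q2, q3, q4, q5, q6}
q1 ∉ Sat(AG req) = {q2, q3, q4, q5, q6}, so the formula does not hold at q1.

No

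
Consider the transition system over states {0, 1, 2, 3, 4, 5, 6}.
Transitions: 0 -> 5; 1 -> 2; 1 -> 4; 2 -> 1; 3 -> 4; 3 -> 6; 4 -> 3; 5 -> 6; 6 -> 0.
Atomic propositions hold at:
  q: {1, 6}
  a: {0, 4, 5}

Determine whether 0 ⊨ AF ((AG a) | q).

AG a: greatest fixpoint, start Z0 = {0, 4, 5}, keep only states in Sat with every successor in Z. Z1 = {0}; Z2 = ∅; fixed.
Sat(AG a) = ∅
Sat((AG a) | q) = {1, 6}
AF ((AG a) | q): least fixpoint, start Z0 = {1, 6}, add states with every successor in Z. Z1 = {1, 2, 5, 6}; Z2 = {0, 1, 2, 5, 6}; fixed.
Sat(AF ((AG a) | q)) = {0, 1, 2, 5, 6}
0 ∈ Sat(AF ((AG a) | q)) = {0, 1, 2, 5, 6}, so the formula holds at 0.

Yes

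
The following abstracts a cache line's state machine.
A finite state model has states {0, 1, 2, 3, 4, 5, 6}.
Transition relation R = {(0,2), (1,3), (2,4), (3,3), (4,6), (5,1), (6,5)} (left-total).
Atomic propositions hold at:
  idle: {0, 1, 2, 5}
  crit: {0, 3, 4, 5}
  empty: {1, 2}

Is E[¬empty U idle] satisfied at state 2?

Sat(¬empty) = {0, 3, 4, 5, 6}
E[¬empty U idle]: least fixpoint, start Z0 = Sat(idle) = {0, 1, 2, 5}, add states in Sat(¬empty) with some successor in Z. Z1 = {0, 1, 2, 5, 6}; Z2 = {0, 1, 2, 4, 5, 6}; fixed.
Sat(E[¬empty U idle]) = {0, 1, 2, 4, 5, 6}
2 ∈ Sat(E[¬empty U idle]) = {0, 1, 2, 4, 5, 6}, so the formula holds at 2.

Yes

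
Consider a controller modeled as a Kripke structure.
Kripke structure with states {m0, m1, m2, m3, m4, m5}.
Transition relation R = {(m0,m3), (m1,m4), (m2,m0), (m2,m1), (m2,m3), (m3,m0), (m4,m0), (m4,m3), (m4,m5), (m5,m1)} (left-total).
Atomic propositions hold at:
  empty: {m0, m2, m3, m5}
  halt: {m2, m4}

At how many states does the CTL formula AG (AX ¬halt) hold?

2

Sat(¬halt) = {m0, m1, m3, m5}
Sat(AX ¬halt) = {s : every successor in {m0, m1, m3, m5}} = {m0, m2, m3, m4, m5}
AG (AX ¬halt): greatest fixpoint, start Z0 = {m0, m2, m3, m4, m5}, keep only states in Sat with every successor in Z. Z1 = {m0, m3, m4}; Z2 = {m0, m3}; fixed.
Sat(AG (AX ¬halt)) = {m0, m3}
|Sat(AG (AX ¬halt))| = |{m0, m3}| = 2.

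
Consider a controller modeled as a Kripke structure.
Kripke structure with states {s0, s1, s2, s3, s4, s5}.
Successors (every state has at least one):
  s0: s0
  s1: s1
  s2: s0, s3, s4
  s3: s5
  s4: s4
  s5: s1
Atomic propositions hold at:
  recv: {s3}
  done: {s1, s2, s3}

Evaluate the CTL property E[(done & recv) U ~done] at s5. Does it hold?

Yes

Sat(done & recv) = {s3}
Sat(~done) = {s0, s4, s5}
E[(done & recv) U ~done]: least fixpoint, start Z0 = Sat(~done) = {s0, s4, s5}, add states in Sat(done & recv) with some successor in Z. Z1 = {s0, s3, s4, s5}; fixed.
Sat(E[(done & recv) U ~done]) = {s0, s3, s4, s5}
s5 ∈ Sat(E[(done & recv) U ~done]) = {s0, s3, s4, s5}, so the formula holds at s5.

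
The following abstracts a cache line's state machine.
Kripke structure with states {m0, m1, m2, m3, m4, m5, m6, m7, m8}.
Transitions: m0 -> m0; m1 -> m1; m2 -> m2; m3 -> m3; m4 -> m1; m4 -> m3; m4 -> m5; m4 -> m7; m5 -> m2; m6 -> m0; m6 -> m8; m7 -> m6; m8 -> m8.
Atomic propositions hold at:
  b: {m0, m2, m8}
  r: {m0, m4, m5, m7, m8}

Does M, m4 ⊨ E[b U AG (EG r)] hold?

EG r: greatest fixpoint, start Z0 = {m0, m4, m5, m7, m8}, keep only states in Sat with some successor in Z. Z1 = {m0, m4, m8}; Z2 = {m0, m8}; fixed.
Sat(EG r) = {m0, m8}
AG (EG r): greatest fixpoint, start Z0 = {m0, m8}, keep only states in Sat with every successor in Z. Already a fixed point.
Sat(AG (EG r)) = {m0, m8}
E[b U AG (EG r)]: least fixpoint, start Z0 = Sat(AG (EG r)) = {m0, m8}, add states in Sat(b) with some successor in Z. Already a fixed point.
Sat(E[b U AG (EG r)]) = {m0, m8}
m4 ∉ Sat(E[b U AG (EG r)]) = {m0, m8}, so the formula does not hold at m4.

No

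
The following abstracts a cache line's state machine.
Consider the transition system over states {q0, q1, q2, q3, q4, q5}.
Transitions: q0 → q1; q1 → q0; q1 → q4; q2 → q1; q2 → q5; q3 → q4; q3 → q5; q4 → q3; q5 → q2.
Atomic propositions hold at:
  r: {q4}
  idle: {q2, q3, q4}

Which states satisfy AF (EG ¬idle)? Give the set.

Sat(¬idle) = {q0, q1, q5}
EG ¬idle: greatest fixpoint, start Z0 = {q0, q1, q5}, keep only states in Sat with some successor in Z. Z1 = {q0, q1}; fixed.
Sat(EG ¬idle) = {q0, q1}
AF (EG ¬idle): least fixpoint, start Z0 = {q0, q1}, add states with every successor in Z. Already a fixed point.
Sat(AF (EG ¬idle)) = {q0, q1}

{q0, q1}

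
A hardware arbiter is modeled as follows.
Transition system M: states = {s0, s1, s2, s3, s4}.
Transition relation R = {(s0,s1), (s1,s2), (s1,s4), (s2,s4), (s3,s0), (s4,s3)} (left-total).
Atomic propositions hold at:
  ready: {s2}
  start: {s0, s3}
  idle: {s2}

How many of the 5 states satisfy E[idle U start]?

E[idle U start]: least fixpoint, start Z0 = Sat(start) = {s0, s3}, add states in Sat(idle) with some successor in Z. Already a fixed point.
Sat(E[idle U start]) = {s0, s3}
|Sat(E[idle U start])| = |{s0, s3}| = 2.

2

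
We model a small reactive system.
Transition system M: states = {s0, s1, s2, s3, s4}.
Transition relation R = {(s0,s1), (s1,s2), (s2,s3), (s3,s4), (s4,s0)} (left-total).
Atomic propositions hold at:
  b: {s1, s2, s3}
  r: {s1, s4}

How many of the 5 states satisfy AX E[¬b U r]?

Sat(¬b) = {s0, s4}
E[¬b U r]: least fixpoint, start Z0 = Sat(r) = {s1, s4}, add states in Sat(¬b) with some successor in Z. Z1 = {s0, s1, s4}; fixed.
Sat(E[¬b U r]) = {s0, s1, s4}
Sat(AX E[¬b U r]) = {s : every successor in {s0, s1, s4}} = {s0, s3, s4}
|Sat(AX E[¬b U r])| = |{s0, s3, s4}| = 3.

3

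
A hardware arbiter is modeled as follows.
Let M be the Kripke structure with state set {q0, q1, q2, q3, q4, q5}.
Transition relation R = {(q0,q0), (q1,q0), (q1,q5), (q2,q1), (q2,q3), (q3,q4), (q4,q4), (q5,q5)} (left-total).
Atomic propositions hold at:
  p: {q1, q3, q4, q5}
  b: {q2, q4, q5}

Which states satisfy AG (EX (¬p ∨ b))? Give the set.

Sat(¬p) = {q0, q2}
Sat(¬p ∨ b) = {q0, q2, q4, q5}
Sat(EX (¬p ∨ b)) = {s : some successor in {q0, q2, q4, q5}} = {q0, q1, q3, q4, q5}
AG (EX (¬p ∨ b)): greatest fixpoint, start Z0 = {q0, q1, q3, q4, q5}, keep only states in Sat with every successor in Z. Already a fixed point.
Sat(AG (EX (¬p ∨ b))) = {q0, q1, q3, q4, q5}

{q0, q1, q3, q4, q5}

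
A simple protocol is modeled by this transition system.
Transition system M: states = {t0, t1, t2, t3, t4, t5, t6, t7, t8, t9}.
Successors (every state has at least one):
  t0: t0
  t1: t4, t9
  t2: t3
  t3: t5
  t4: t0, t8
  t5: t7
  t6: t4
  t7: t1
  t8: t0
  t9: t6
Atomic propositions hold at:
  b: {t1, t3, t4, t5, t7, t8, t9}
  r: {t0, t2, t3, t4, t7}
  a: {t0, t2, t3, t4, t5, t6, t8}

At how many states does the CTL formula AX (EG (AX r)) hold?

Sat(AX r) = {s : every successor in {t0, t2, t3, t4, t7}} = {t0, t2, t5, t6, t8}
EG (AX r): greatest fixpoint, start Z0 = {t0, t2, t5, t6, t8}, keep only states in Sat with some successor in Z. Z1 = {t0, t8}; fixed.
Sat(EG (AX r)) = {t0, t8}
Sat(AX (EG (AX r))) = {s : every successor in {t0, t8}} = {t0, t4, t8}
|Sat(AX (EG (AX r)))| = |{t0, t4, t8}| = 3.

3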